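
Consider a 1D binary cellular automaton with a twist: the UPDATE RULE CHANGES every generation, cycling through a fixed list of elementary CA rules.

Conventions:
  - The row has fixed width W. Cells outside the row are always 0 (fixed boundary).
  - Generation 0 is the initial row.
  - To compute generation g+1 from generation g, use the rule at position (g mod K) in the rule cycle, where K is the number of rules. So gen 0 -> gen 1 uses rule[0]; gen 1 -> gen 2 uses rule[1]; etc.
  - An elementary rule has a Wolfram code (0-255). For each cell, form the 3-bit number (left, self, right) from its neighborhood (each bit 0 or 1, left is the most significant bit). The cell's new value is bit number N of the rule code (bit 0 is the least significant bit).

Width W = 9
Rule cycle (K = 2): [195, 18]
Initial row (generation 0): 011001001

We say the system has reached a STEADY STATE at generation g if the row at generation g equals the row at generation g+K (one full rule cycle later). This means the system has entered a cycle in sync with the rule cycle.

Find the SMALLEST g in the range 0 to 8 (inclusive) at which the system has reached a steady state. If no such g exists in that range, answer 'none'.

Answer: 4

Derivation:
Gen 0: 011001001
Gen 1 (rule 195): 101010010
Gen 2 (rule 18): 000001101
Gen 3 (rule 195): 111110100
Gen 4 (rule 18): 000000010
Gen 5 (rule 195): 111111100
Gen 6 (rule 18): 000000010
Gen 7 (rule 195): 111111100
Gen 8 (rule 18): 000000010
Gen 9 (rule 195): 111111100
Gen 10 (rule 18): 000000010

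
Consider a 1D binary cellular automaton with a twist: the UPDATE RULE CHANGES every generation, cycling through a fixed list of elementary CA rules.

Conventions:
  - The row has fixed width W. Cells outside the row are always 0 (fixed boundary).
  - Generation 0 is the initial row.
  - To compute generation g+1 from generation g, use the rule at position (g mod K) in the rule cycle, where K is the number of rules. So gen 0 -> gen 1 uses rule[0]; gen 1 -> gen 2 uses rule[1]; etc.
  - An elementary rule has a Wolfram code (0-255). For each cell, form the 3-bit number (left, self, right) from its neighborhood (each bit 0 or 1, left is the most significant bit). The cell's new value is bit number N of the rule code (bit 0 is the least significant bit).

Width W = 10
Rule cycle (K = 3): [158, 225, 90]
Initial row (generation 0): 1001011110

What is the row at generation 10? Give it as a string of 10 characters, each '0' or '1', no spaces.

Gen 0: 1001011110
Gen 1 (rule 158): 1111011101
Gen 2 (rule 225): 0111101110
Gen 3 (rule 90): 1100101011
Gen 4 (rule 158): 1011101010
Gen 5 (rule 225): 0101110100
Gen 6 (rule 90): 1001010010
Gen 7 (rule 158): 1111011111
Gen 8 (rule 225): 0111101111
Gen 9 (rule 90): 1100101001
Gen 10 (rule 158): 1011101111

Answer: 1011101111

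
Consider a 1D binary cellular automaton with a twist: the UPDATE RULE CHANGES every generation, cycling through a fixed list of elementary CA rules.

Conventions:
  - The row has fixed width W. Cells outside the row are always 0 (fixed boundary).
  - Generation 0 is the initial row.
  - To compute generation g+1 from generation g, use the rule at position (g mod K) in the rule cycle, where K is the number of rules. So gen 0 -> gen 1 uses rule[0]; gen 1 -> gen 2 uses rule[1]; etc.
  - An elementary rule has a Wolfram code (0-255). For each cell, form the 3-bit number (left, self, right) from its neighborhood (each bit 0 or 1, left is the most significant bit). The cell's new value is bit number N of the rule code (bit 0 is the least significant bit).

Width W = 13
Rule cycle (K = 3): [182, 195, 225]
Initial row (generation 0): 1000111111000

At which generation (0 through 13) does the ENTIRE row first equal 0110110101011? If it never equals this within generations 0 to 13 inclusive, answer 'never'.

Gen 0: 1000111111000
Gen 1 (rule 182): 1101011110100
Gen 2 (rule 195): 0100001110001
Gen 3 (rule 225): 0001100110100
Gen 4 (rule 182): 0010011001110
Gen 5 (rule 195): 1100101010110
Gen 6 (rule 225): 0100010101010
Gen 7 (rule 182): 1110111111111
Gen 8 (rule 195): 0110011111111
Gen 9 (rule 225): 0010001111111
Gen 10 (rule 182): 0111010111110
Gen 11 (rule 195): 1011000011110
Gen 12 (rule 225): 0101011001110
Gen 13 (rule 182): 1111100110101

Answer: never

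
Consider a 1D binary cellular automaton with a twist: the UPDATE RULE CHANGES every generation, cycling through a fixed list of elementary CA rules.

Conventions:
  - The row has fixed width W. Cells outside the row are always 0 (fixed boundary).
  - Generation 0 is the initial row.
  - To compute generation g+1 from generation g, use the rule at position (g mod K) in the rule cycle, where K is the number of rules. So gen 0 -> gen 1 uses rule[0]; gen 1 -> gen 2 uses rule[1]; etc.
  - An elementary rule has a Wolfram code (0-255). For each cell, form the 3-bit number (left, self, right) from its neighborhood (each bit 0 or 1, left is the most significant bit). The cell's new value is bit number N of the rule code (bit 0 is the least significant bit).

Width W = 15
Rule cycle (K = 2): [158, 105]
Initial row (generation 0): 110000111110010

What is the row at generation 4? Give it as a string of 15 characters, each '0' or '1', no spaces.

Gen 0: 110000111110010
Gen 1 (rule 158): 101001111101111
Gen 2 (rule 105): 010001000111001
Gen 3 (rule 158): 111011101110111
Gen 4 (rule 105): 101110111011101

Answer: 101110111011101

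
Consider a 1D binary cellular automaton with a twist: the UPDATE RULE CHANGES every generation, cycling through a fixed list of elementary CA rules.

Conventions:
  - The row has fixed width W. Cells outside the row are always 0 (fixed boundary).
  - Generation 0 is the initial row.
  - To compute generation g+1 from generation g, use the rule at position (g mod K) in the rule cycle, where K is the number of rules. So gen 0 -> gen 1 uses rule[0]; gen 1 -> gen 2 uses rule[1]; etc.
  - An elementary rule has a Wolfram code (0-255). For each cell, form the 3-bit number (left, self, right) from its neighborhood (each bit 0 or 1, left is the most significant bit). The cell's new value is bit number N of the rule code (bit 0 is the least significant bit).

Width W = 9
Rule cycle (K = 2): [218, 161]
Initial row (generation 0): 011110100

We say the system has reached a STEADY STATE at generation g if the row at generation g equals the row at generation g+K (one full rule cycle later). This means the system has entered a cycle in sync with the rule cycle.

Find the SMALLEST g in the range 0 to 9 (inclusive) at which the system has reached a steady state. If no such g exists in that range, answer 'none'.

Gen 0: 011110100
Gen 1 (rule 218): 111110010
Gen 2 (rule 161): 011100000
Gen 3 (rule 218): 111110000
Gen 4 (rule 161): 011100111
Gen 5 (rule 218): 111111111
Gen 6 (rule 161): 011111110
Gen 7 (rule 218): 111111111
Gen 8 (rule 161): 011111110
Gen 9 (rule 218): 111111111
Gen 10 (rule 161): 011111110
Gen 11 (rule 218): 111111111

Answer: 5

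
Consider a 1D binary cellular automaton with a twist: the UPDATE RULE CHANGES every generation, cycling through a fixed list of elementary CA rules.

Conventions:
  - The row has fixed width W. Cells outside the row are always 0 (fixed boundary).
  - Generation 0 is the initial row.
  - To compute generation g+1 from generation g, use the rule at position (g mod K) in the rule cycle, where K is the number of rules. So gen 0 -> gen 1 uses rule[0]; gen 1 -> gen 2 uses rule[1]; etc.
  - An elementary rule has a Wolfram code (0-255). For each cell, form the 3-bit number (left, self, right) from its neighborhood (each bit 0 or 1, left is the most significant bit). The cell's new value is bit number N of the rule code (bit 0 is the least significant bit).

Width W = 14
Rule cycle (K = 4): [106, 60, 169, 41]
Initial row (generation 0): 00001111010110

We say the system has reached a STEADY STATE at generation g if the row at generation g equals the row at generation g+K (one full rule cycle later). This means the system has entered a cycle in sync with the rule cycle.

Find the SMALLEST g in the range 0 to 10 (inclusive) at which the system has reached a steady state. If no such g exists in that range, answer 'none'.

Answer: none

Derivation:
Gen 0: 00001111010110
Gen 1 (rule 106): 00011001101110
Gen 2 (rule 60): 00010101011001
Gen 3 (rule 169): 11001010110000
Gen 4 (rule 41): 10000101100111
Gen 5 (rule 106): 00001011101101
Gen 6 (rule 60): 00001110011011
Gen 7 (rule 169): 11101100010110
Gen 8 (rule 41): 10011001001100
Gen 9 (rule 106): 00111010011100
Gen 10 (rule 60): 00100111010010
Gen 11 (rule 169): 10000110100000
Gen 12 (rule 41): 00110101001111
Gen 13 (rule 106): 01111010011001
Gen 14 (rule 60): 01000111010101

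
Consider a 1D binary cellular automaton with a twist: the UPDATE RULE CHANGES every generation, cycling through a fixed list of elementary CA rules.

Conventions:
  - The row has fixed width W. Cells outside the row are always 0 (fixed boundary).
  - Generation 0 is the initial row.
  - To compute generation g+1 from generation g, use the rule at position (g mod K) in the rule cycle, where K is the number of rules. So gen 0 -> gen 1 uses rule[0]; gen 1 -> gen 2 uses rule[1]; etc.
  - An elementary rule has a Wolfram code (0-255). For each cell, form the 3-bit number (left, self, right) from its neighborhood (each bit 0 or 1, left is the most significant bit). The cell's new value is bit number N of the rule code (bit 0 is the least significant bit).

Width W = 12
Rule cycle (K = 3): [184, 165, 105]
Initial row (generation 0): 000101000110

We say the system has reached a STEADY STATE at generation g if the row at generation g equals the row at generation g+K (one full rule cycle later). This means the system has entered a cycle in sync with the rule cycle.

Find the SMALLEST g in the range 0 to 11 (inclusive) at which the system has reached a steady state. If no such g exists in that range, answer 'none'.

Gen 0: 000101000110
Gen 1 (rule 184): 000010100101
Gen 2 (rule 165): 111011100111
Gen 3 (rule 105): 101110100101
Gen 4 (rule 184): 011101010010
Gen 5 (rule 165): 001011110010
Gen 6 (rule 105): 100110010000
Gen 7 (rule 184): 010101001000
Gen 8 (rule 165): 011111001011
Gen 9 (rule 105): 010001000111
Gen 10 (rule 184): 001000100110
Gen 11 (rule 165): 101010100000
Gen 12 (rule 105): 010101001111
Gen 13 (rule 184): 001010101110
Gen 14 (rule 165): 101111110100

Answer: none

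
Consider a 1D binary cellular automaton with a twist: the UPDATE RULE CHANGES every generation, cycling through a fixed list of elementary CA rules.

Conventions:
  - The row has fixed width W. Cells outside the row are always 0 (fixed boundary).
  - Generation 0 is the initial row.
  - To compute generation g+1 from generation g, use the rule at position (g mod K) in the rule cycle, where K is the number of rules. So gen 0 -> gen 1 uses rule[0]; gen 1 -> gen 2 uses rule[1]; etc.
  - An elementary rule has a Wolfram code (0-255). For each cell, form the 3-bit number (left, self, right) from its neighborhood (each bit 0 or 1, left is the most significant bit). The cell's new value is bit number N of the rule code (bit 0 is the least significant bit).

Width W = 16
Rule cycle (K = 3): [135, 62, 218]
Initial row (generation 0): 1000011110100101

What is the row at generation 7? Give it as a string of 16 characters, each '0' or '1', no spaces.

Answer: 0100110101100101

Derivation:
Gen 0: 1000011110100101
Gen 1 (rule 135): 1011101100101101
Gen 2 (rule 62): 1110011011111011
Gen 3 (rule 218): 1111111011111011
Gen 4 (rule 135): 0111110001110000
Gen 5 (rule 62): 1100001011001000
Gen 6 (rule 218): 1110010011110100
Gen 7 (rule 135): 0100110101100101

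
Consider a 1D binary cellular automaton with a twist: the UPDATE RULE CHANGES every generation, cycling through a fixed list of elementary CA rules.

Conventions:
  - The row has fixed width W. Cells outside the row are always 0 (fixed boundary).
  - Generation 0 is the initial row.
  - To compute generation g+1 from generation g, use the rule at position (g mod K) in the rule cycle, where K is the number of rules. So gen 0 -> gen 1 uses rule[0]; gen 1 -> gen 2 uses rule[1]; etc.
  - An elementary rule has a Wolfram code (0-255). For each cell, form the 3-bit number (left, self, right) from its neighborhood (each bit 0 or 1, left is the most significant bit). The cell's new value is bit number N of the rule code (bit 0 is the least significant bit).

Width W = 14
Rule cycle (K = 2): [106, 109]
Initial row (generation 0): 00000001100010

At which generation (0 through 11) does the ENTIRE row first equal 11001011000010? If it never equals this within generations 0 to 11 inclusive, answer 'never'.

Gen 0: 00000001100010
Gen 1 (rule 106): 00000011100100
Gen 2 (rule 109): 11111010100101
Gen 3 (rule 106): 10001101001010
Gen 4 (rule 109): 10101111001110
Gen 5 (rule 106): 01011001011010
Gen 6 (rule 109): 01111001111110
Gen 7 (rule 106): 11001011000010
Gen 8 (rule 109): 11001111011010
Gen 9 (rule 106): 11011001111100
Gen 10 (rule 109): 11111001000101
Gen 11 (rule 106): 10001010001010

Answer: 7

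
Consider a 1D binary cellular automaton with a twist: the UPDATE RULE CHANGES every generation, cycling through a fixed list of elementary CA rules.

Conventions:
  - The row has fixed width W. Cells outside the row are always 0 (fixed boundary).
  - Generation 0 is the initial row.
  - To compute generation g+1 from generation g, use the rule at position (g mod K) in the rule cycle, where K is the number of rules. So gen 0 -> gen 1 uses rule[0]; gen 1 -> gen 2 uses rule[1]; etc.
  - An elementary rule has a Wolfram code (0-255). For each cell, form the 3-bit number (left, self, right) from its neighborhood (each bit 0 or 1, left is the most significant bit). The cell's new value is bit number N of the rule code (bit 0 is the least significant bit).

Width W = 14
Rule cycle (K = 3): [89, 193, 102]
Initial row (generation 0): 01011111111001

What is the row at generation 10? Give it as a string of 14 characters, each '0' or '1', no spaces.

Gen 0: 01011111111001
Gen 1 (rule 89): 00010000001100
Gen 2 (rule 193): 11000111100101
Gen 3 (rule 102): 01001000101111
Gen 4 (rule 89): 00100110001001
Gen 5 (rule 193): 10000010100000
Gen 6 (rule 102): 10000111100000
Gen 7 (rule 89): 01110100111111
Gen 8 (rule 193): 00110000011111
Gen 9 (rule 102): 01010000100001
Gen 10 (rule 89): 00001110011100

Answer: 00001110011100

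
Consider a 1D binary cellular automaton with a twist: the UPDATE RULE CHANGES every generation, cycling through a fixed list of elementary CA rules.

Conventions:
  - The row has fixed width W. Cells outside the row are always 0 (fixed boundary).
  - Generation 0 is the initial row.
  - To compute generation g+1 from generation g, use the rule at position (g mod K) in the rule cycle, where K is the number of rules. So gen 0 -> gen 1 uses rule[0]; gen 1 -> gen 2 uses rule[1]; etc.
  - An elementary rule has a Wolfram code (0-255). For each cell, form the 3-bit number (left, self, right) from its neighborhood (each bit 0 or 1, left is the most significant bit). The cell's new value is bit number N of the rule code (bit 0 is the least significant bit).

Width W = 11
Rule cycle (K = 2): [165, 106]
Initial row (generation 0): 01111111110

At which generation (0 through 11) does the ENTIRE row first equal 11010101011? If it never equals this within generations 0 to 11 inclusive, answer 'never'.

Gen 0: 01111111110
Gen 1 (rule 165): 00111111100
Gen 2 (rule 106): 01100000100
Gen 3 (rule 165): 00001110101
Gen 4 (rule 106): 00011011010
Gen 5 (rule 165): 11000100110
Gen 6 (rule 106): 11001001110
Gen 7 (rule 165): 00001000100
Gen 8 (rule 106): 00010001000
Gen 9 (rule 165): 11010101011
Gen 10 (rule 106): 11101010111
Gen 11 (rule 165): 01011111010

Answer: 9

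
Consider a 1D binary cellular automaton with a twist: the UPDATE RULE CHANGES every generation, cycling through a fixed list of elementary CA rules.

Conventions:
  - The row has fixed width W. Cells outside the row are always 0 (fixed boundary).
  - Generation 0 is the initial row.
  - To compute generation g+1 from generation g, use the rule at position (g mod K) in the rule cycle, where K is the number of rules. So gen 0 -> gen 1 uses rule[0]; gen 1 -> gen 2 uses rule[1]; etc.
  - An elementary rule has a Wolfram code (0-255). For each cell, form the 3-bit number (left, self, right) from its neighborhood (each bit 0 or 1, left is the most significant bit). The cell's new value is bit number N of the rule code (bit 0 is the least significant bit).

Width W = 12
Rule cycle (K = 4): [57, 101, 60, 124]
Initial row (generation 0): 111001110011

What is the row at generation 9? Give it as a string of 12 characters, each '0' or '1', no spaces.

Gen 0: 111001110011
Gen 1 (rule 57): 100101001010
Gen 2 (rule 101): 100111001110
Gen 3 (rule 60): 110100101001
Gen 4 (rule 124): 111110111101
Gen 5 (rule 57): 100001100010
Gen 6 (rule 101): 101100101010
Gen 7 (rule 60): 111010111111
Gen 8 (rule 124): 101111100001
Gen 9 (rule 57): 011000011100

Answer: 011000011100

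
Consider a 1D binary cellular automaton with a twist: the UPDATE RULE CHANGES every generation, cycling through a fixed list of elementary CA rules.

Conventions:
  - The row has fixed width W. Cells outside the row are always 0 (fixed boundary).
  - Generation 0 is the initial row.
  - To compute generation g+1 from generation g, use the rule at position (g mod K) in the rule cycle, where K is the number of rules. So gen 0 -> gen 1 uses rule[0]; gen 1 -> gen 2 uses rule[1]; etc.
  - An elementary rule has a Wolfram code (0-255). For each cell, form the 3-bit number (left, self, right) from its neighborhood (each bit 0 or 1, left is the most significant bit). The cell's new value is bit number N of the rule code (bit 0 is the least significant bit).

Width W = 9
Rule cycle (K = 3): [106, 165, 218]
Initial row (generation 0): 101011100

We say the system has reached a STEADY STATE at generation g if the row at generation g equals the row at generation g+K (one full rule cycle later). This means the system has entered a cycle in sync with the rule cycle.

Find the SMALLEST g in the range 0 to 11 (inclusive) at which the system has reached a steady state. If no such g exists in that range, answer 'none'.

Answer: none

Derivation:
Gen 0: 101011100
Gen 1 (rule 106): 010110100
Gen 2 (rule 165): 011001101
Gen 3 (rule 218): 111111100
Gen 4 (rule 106): 100000100
Gen 5 (rule 165): 101110101
Gen 6 (rule 218): 001110000
Gen 7 (rule 106): 011010000
Gen 8 (rule 165): 000110111
Gen 9 (rule 218): 001110111
Gen 10 (rule 106): 011011101
Gen 11 (rule 165): 000101011
Gen 12 (rule 218): 001000011
Gen 13 (rule 106): 010000111
Gen 14 (rule 165): 010110010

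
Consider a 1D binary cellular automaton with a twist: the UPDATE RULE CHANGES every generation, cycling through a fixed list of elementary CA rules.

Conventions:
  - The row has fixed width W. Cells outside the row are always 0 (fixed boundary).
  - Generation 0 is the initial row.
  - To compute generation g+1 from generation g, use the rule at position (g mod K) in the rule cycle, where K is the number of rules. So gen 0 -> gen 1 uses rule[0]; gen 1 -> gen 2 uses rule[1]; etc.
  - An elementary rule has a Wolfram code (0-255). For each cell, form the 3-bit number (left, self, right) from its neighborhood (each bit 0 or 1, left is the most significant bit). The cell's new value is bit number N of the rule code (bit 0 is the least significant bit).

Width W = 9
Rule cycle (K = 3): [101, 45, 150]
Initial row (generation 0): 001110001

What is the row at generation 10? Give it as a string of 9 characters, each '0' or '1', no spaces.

Answer: 000100001

Derivation:
Gen 0: 001110001
Gen 1 (rule 101): 100010101
Gen 2 (rule 45): 101011111
Gen 3 (rule 150): 101001110
Gen 4 (rule 101): 111000010
Gen 5 (rule 45): 100011010
Gen 6 (rule 150): 110100011
Gen 7 (rule 101): 011101001
Gen 8 (rule 45): 010011001
Gen 9 (rule 150): 111100111
Gen 10 (rule 101): 000100001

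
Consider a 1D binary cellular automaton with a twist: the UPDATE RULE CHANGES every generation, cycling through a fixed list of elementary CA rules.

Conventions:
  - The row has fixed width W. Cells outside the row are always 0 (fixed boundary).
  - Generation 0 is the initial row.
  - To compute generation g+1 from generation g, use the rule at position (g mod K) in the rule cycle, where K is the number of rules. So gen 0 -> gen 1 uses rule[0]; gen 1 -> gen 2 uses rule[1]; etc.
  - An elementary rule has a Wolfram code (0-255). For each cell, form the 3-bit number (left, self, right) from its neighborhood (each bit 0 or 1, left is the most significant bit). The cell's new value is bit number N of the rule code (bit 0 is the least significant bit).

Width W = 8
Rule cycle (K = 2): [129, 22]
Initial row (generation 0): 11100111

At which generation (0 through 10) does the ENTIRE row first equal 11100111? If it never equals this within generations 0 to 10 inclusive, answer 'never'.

Answer: 0

Derivation:
Gen 0: 11100111
Gen 1 (rule 129): 01000010
Gen 2 (rule 22): 11100111
Gen 3 (rule 129): 01000010
Gen 4 (rule 22): 11100111
Gen 5 (rule 129): 01000010
Gen 6 (rule 22): 11100111
Gen 7 (rule 129): 01000010
Gen 8 (rule 22): 11100111
Gen 9 (rule 129): 01000010
Gen 10 (rule 22): 11100111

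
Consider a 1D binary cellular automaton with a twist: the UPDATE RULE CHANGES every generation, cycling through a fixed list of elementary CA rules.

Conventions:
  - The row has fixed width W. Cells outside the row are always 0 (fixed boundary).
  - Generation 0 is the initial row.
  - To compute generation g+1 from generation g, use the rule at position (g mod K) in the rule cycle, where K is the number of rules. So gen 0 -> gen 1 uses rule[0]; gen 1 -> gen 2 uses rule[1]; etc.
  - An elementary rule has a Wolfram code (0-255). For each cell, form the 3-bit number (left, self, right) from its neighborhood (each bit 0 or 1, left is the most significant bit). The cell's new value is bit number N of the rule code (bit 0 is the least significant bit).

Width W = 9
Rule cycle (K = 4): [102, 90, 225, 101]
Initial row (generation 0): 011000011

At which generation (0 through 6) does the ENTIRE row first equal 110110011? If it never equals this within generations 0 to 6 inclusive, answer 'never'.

Answer: 5

Derivation:
Gen 0: 011000011
Gen 1 (rule 102): 101000101
Gen 2 (rule 90): 000101000
Gen 3 (rule 225): 110010011
Gen 4 (rule 101): 010010001
Gen 5 (rule 102): 110110011
Gen 6 (rule 90): 110111111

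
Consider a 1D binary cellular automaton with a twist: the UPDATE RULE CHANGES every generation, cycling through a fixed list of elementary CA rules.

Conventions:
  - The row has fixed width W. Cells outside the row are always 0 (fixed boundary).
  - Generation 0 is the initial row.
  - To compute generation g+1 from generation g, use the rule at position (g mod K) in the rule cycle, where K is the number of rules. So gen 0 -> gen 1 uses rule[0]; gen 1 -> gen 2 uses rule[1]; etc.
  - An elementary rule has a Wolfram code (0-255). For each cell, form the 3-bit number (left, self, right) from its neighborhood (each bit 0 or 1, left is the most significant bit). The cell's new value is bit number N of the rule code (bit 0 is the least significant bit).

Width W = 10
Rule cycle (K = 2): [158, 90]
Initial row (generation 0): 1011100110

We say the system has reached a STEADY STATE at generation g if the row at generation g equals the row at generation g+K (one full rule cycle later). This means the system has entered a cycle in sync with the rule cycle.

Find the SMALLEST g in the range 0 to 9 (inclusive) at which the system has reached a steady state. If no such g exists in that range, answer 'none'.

Gen 0: 1011100110
Gen 1 (rule 158): 1011011101
Gen 2 (rule 90): 0011010100
Gen 3 (rule 158): 0110010110
Gen 4 (rule 90): 1111100111
Gen 5 (rule 158): 1111011110
Gen 6 (rule 90): 1001010011
Gen 7 (rule 158): 1111011110
Gen 8 (rule 90): 1001010011
Gen 9 (rule 158): 1111011110
Gen 10 (rule 90): 1001010011
Gen 11 (rule 158): 1111011110

Answer: 5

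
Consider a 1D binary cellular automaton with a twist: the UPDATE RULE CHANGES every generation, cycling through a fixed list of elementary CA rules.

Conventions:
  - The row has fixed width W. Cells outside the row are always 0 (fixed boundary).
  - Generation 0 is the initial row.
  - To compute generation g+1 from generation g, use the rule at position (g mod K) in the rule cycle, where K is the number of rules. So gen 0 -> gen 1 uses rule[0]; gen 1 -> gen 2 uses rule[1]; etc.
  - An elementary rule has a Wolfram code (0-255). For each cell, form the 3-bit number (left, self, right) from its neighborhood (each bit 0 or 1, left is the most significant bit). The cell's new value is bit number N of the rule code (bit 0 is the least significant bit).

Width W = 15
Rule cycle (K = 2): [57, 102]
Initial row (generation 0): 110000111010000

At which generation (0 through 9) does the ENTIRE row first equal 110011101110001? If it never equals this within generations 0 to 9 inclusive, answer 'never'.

Answer: 2

Derivation:
Gen 0: 110000111010000
Gen 1 (rule 57): 101110100101111
Gen 2 (rule 102): 110011101110001
Gen 3 (rule 57): 101010011001100
Gen 4 (rule 102): 111110101010100
Gen 5 (rule 57): 100001010101011
Gen 6 (rule 102): 100011111111101
Gen 7 (rule 57): 011010000000010
Gen 8 (rule 102): 101110000000110
Gen 9 (rule 57): 011001111110101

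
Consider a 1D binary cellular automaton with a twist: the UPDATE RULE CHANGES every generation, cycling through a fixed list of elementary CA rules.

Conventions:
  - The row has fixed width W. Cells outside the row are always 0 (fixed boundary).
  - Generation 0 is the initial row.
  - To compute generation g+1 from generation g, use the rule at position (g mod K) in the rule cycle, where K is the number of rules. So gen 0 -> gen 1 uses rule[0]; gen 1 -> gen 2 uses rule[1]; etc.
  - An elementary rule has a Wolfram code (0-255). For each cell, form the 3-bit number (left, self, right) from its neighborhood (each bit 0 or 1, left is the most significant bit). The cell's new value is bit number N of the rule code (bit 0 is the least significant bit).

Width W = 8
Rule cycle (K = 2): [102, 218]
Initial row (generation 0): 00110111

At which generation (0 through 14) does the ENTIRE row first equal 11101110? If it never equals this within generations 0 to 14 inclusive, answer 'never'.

Answer: never

Derivation:
Gen 0: 00110111
Gen 1 (rule 102): 01011001
Gen 2 (rule 218): 10011110
Gen 3 (rule 102): 10100010
Gen 4 (rule 218): 00010101
Gen 5 (rule 102): 00111111
Gen 6 (rule 218): 01111111
Gen 7 (rule 102): 10000001
Gen 8 (rule 218): 01000010
Gen 9 (rule 102): 11000110
Gen 10 (rule 218): 11101111
Gen 11 (rule 102): 00110001
Gen 12 (rule 218): 01111010
Gen 13 (rule 102): 10001110
Gen 14 (rule 218): 01011111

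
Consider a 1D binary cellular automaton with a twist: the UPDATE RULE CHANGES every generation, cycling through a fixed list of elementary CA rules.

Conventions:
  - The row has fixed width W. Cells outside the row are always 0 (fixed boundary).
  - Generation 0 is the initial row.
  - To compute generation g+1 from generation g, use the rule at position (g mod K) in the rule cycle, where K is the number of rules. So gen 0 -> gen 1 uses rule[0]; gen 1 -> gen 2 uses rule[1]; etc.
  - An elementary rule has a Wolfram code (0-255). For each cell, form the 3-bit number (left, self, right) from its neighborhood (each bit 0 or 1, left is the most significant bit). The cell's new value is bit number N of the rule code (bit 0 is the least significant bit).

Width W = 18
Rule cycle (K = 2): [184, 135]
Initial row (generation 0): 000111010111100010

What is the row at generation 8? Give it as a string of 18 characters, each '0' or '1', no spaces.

Answer: 010010101101010101

Derivation:
Gen 0: 000111010111100010
Gen 1 (rule 184): 000110101111010001
Gen 2 (rule 135): 111000100110010111
Gen 3 (rule 184): 110100010101001110
Gen 4 (rule 135): 000101110101010100
Gen 5 (rule 184): 000011101010101010
Gen 6 (rule 135): 111101001010101010
Gen 7 (rule 184): 111010100101010101
Gen 8 (rule 135): 010010101101010101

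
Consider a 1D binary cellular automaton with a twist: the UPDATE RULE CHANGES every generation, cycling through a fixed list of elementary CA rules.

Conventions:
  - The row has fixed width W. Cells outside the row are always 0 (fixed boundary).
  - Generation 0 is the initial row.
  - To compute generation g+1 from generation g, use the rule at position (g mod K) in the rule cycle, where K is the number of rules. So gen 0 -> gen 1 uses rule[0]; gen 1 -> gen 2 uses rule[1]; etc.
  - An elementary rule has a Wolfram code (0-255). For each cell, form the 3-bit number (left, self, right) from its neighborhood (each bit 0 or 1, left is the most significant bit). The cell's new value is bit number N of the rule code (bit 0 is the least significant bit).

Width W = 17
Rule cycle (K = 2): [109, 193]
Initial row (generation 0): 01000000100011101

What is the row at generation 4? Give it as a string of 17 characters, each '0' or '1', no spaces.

Answer: 01100000011111001

Derivation:
Gen 0: 01000000100011101
Gen 1 (rule 109): 01011110101010111
Gen 2 (rule 193): 00001110000000011
Gen 3 (rule 109): 11101010111111011
Gen 4 (rule 193): 01100000011111001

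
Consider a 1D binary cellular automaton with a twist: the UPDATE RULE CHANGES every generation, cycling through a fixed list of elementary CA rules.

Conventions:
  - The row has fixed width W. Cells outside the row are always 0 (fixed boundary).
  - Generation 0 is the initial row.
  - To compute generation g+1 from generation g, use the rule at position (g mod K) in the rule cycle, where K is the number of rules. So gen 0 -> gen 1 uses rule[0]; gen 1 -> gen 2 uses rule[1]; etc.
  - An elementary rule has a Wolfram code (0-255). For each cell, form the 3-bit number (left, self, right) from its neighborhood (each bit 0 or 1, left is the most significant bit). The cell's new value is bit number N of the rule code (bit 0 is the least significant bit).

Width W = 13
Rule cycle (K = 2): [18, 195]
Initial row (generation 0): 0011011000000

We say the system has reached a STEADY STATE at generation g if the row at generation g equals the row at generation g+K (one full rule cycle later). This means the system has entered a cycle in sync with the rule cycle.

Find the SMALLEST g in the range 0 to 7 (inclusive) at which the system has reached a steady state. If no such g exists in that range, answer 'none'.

Answer: 5

Derivation:
Gen 0: 0011011000000
Gen 1 (rule 18): 0100000100000
Gen 2 (rule 195): 1001111001111
Gen 3 (rule 18): 0110000110000
Gen 4 (rule 195): 1010111010111
Gen 5 (rule 18): 0000000000000
Gen 6 (rule 195): 1111111111111
Gen 7 (rule 18): 0000000000000
Gen 8 (rule 195): 1111111111111
Gen 9 (rule 18): 0000000000000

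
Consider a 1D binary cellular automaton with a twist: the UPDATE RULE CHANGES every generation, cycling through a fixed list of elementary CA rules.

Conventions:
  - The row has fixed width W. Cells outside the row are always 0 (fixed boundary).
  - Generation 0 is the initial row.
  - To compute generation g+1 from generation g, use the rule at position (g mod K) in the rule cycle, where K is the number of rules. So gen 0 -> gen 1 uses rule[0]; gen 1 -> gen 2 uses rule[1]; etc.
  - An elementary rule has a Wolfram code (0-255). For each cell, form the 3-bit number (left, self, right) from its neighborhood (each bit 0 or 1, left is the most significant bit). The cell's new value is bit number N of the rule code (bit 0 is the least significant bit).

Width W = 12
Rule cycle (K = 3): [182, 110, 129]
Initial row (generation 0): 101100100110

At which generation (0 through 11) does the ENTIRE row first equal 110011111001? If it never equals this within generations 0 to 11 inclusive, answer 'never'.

Answer: 1

Derivation:
Gen 0: 101100100110
Gen 1 (rule 182): 110011111001
Gen 2 (rule 110): 110110001011
Gen 3 (rule 129): 000000100000
Gen 4 (rule 182): 000001110000
Gen 5 (rule 110): 000011010000
Gen 6 (rule 129): 111000000111
Gen 7 (rule 182): 010100001010
Gen 8 (rule 110): 111100011110
Gen 9 (rule 129): 011001001100
Gen 10 (rule 182): 100111110010
Gen 11 (rule 110): 101100010110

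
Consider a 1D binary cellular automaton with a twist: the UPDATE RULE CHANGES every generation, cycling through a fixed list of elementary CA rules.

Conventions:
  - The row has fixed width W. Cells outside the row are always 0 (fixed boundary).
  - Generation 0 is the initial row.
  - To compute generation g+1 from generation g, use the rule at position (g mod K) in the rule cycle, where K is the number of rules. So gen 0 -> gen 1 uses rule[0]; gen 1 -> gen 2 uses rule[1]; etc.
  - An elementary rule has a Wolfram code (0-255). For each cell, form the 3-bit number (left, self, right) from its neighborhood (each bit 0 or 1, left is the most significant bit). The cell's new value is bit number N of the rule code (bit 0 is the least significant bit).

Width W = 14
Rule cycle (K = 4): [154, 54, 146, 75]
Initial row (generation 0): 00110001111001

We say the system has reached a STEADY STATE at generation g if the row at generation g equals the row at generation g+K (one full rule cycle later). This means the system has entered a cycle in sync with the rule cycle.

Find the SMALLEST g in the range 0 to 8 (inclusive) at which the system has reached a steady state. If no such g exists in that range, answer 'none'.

Answer: none

Derivation:
Gen 0: 00110001111001
Gen 1 (rule 154): 01101011110110
Gen 2 (rule 54): 10011100001001
Gen 3 (rule 146): 01101010010110
Gen 4 (rule 75): 11100000100110
Gen 5 (rule 154): 11010001011101
Gen 6 (rule 54): 00111011100011
Gen 7 (rule 146): 01010001010100
Gen 8 (rule 75): 10000110000001
Gen 9 (rule 154): 01001101000010
Gen 10 (rule 54): 11110011100111
Gen 11 (rule 146): 01101101011010
Gen 12 (rule 75): 11101100011000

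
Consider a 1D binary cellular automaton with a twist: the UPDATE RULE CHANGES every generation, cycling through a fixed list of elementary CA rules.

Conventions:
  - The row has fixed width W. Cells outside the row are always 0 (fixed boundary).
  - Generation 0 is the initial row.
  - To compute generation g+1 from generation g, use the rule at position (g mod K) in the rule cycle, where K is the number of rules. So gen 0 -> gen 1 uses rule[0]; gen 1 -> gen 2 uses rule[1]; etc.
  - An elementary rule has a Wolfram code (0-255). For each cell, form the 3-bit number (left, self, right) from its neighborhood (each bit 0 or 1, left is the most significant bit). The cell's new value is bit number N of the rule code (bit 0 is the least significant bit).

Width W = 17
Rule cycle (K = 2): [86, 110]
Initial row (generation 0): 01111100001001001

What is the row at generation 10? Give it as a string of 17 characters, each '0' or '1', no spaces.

Gen 0: 01111100001001001
Gen 1 (rule 86): 10000110011111111
Gen 2 (rule 110): 10001110110000001
Gen 3 (rule 86): 11010010011000011
Gen 4 (rule 110): 11110110111000111
Gen 5 (rule 86): 00010010001101001
Gen 6 (rule 110): 00110110011111011
Gen 7 (rule 86): 01010011100001001
Gen 8 (rule 110): 11110110100011011
Gen 9 (rule 86): 00010010110101001
Gen 10 (rule 110): 00110111111111011

Answer: 00110111111111011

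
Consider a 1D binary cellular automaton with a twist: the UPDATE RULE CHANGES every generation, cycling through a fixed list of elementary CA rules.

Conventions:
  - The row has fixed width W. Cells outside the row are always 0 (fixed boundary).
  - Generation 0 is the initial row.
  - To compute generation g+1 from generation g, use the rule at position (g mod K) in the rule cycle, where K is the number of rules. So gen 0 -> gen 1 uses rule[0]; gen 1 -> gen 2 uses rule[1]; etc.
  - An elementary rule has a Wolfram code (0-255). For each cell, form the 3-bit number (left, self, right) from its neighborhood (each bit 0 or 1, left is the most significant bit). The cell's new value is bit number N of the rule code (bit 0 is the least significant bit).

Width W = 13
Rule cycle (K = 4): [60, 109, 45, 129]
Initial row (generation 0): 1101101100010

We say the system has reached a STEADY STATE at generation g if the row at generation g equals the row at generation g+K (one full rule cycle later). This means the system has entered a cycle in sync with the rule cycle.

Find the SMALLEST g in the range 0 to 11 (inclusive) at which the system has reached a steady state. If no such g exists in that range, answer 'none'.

Answer: none

Derivation:
Gen 0: 1101101100010
Gen 1 (rule 60): 1011011010011
Gen 2 (rule 109): 1111111110011
Gen 3 (rule 45): 1000000000010
Gen 4 (rule 129): 0011111111000
Gen 5 (rule 60): 0010000000100
Gen 6 (rule 109): 1010111110101
Gen 7 (rule 45): 1111100001111
Gen 8 (rule 129): 0111001100110
Gen 9 (rule 60): 0100101010101
Gen 10 (rule 109): 0100111111111
Gen 11 (rule 45): 0100100000000
Gen 12 (rule 129): 0000001111111
Gen 13 (rule 60): 0000001000000
Gen 14 (rule 109): 1111101011111
Gen 15 (rule 45): 1000011110000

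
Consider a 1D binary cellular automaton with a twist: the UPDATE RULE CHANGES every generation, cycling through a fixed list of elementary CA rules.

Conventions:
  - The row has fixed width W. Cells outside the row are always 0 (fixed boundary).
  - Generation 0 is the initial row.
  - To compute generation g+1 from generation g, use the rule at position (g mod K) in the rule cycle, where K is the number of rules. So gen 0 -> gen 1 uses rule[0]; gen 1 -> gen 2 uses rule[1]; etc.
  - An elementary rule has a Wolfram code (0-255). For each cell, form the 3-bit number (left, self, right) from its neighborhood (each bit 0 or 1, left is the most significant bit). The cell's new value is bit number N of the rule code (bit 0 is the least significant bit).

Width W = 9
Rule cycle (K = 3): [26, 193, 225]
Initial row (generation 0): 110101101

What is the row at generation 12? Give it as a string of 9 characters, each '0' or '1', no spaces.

Gen 0: 110101101
Gen 1 (rule 26): 100001000
Gen 2 (rule 193): 001100011
Gen 3 (rule 225): 100101001
Gen 4 (rule 26): 011000110
Gen 5 (rule 193): 001010010
Gen 6 (rule 225): 100100000
Gen 7 (rule 26): 011010000
Gen 8 (rule 193): 001000111
Gen 9 (rule 225): 100010011
Gen 10 (rule 26): 010101110
Gen 11 (rule 193): 000000110
Gen 12 (rule 225): 111110010

Answer: 111110010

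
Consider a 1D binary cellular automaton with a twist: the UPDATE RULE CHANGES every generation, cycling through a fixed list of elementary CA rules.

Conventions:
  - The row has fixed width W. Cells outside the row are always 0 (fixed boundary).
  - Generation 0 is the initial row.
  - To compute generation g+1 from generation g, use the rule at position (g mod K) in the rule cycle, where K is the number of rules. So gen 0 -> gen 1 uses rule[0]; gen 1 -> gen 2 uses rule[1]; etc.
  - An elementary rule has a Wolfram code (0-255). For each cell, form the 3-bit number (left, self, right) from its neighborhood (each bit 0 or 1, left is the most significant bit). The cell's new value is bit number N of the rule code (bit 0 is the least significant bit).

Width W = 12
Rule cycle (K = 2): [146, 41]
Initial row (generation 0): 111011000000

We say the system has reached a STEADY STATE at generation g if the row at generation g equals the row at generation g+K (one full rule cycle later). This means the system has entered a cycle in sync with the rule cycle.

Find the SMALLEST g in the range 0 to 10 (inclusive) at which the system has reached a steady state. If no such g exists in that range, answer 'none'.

Answer: none

Derivation:
Gen 0: 111011000000
Gen 1 (rule 146): 010000100000
Gen 2 (rule 41): 000110001111
Gen 3 (rule 146): 001001010110
Gen 4 (rule 41): 100000101100
Gen 5 (rule 146): 010001000010
Gen 6 (rule 41): 000100011000
Gen 7 (rule 146): 001010100100
Gen 8 (rule 41): 100101000001
Gen 9 (rule 146): 011000100010
Gen 10 (rule 41): 010010001000
Gen 11 (rule 146): 101101010100
Gen 12 (rule 41): 011010101001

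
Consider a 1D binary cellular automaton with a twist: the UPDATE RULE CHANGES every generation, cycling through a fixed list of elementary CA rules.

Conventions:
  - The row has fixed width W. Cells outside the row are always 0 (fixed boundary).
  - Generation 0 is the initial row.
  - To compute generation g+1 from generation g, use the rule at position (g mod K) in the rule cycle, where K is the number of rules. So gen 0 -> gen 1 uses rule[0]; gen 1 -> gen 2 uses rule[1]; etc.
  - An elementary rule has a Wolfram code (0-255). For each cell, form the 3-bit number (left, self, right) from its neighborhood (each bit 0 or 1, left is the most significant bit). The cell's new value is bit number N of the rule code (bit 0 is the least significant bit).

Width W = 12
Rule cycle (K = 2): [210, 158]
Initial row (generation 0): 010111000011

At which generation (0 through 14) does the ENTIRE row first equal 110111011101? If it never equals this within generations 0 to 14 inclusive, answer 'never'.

Answer: 2

Derivation:
Gen 0: 010111000011
Gen 1 (rule 210): 100011100101
Gen 2 (rule 158): 110111011101
Gen 3 (rule 210): 010011001100
Gen 4 (rule 158): 111110111010
Gen 5 (rule 210): 011110011001
Gen 6 (rule 158): 111101110111
Gen 7 (rule 210): 011100110011
Gen 8 (rule 158): 111011101110
Gen 9 (rule 210): 011001100111
Gen 10 (rule 158): 110111011110
Gen 11 (rule 210): 010011001111
Gen 12 (rule 158): 111110111110
Gen 13 (rule 210): 011110011111
Gen 14 (rule 158): 111101111110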